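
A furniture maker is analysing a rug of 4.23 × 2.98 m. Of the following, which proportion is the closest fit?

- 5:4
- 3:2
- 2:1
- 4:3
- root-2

root-2

4.23/2.98 ≈ 1.419. Nearest candidates are root-2 (1.414, off by 0.005) and 3:2 (1.500, off by 0.081).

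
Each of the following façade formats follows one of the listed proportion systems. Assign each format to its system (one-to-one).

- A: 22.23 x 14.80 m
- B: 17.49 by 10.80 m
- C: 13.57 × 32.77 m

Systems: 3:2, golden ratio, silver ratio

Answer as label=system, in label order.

Ratios: A ≈ 1.502; B ≈ 1.619; C ≈ 2.415.
Targets: 3:2 ≈ 1.500; golden ratio ≈ 1.618; silver ratio ≈ 2.414.

A=3:2, B=golden ratio, C=silver ratio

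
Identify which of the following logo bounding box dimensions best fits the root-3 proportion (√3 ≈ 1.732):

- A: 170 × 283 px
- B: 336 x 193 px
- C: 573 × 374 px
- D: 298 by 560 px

Target root-3 ≈ 1.732.
A: 1.665 (Δ0.067)  B: 1.741 (Δ0.009)  C: 1.532 (Δ0.200)  D: 1.879 (Δ0.147)

B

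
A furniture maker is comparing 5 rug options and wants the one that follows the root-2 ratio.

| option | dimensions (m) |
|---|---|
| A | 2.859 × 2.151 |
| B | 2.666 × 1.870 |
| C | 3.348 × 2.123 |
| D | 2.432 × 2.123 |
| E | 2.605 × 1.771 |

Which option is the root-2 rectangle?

Ratios (long/short): A ≈ 1.329; B ≈ 1.426; C ≈ 1.577; D ≈ 1.146; E ≈ 1.471.
root-2 ≈ 1.414; option B is nearest (Δ 0.012).

B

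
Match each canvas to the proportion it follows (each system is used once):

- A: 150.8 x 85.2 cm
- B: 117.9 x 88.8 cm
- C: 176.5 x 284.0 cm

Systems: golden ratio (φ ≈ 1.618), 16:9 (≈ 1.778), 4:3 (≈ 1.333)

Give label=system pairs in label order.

A=16:9, B=4:3, C=golden ratio

Ratios: A ≈ 1.770; B ≈ 1.328; C ≈ 1.609.
Targets: golden ratio ≈ 1.618; 16:9 ≈ 1.778; 4:3 ≈ 1.333.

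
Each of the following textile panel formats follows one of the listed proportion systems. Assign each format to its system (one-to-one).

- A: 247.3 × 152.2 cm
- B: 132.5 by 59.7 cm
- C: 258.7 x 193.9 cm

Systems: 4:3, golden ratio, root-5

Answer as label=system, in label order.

Ratios: A ≈ 1.625; B ≈ 2.219; C ≈ 1.334.
Targets: 4:3 ≈ 1.333; golden ratio ≈ 1.618; root-5 ≈ 2.236.

A=golden ratio, B=root-5, C=4:3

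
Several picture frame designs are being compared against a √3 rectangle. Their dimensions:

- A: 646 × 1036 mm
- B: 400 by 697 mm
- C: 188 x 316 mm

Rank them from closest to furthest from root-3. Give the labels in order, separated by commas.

A: 1036/646 ≈ 1.604 → |1.604 − 1.732| = 0.128
B: 697/400 ≈ 1.742 → |1.742 − 1.732| = 0.010
C: 316/188 ≈ 1.681 → |1.681 − 1.732| = 0.051

B, C, A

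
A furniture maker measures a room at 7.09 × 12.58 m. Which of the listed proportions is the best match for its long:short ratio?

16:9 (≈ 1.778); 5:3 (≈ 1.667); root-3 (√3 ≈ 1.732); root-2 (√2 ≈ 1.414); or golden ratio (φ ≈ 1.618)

12.58/7.09 ≈ 1.774. Nearest candidates are 16:9 (1.778, off by 0.004) and root-3 (1.732, off by 0.042).

16:9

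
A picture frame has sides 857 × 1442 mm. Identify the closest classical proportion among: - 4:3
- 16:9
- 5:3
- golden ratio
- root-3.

5:3

1442/857 ≈ 1.683. Nearest candidates are 5:3 (1.667, off by 0.016) and root-3 (1.732, off by 0.049).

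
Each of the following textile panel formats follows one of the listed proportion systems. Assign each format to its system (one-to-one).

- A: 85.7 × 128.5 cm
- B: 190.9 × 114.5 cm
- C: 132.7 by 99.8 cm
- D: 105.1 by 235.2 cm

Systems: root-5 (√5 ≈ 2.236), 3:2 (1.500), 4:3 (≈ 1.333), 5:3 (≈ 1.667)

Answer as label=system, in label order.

A=3:2, B=5:3, C=4:3, D=root-5

Ratios: A ≈ 1.499; B ≈ 1.667; C ≈ 1.330; D ≈ 2.238.
Targets: root-5 ≈ 2.236; 3:2 ≈ 1.500; 4:3 ≈ 1.333; 5:3 ≈ 1.667.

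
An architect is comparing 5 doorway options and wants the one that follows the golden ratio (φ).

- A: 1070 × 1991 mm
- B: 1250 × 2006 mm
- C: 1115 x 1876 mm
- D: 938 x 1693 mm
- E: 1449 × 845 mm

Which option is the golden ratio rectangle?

Ratios (long/short): A ≈ 1.861; B ≈ 1.605; C ≈ 1.683; D ≈ 1.805; E ≈ 1.715.
golden ratio ≈ 1.618; option B is nearest (Δ 0.013).

B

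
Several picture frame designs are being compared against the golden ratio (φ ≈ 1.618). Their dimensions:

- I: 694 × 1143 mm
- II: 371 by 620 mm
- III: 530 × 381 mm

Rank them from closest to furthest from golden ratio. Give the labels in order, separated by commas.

I, II, III

Ratios: I = 1143 / 694 ≈ 1.647; II = 620 / 371 ≈ 1.671; III = 530 / 381 ≈ 1.391.
|Δ from 1.618|: I 0.029; II 0.053; III 0.227.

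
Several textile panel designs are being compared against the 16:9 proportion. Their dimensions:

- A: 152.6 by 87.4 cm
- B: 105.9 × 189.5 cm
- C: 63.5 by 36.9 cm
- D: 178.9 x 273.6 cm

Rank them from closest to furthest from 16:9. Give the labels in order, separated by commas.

Ratios: A = 152.6 / 87.4 ≈ 1.746; B = 189.5 / 105.9 ≈ 1.789; C = 63.5 / 36.9 ≈ 1.721; D = 273.6 / 178.9 ≈ 1.529.
|Δ from 1.778|: A 0.032; B 0.011; C 0.057; D 0.249.

B, A, C, D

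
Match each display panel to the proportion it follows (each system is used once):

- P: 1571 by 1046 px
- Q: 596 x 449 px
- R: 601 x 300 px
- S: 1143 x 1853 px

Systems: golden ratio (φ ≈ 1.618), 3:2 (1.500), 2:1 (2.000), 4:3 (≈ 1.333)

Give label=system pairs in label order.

P=3:2, Q=4:3, R=2:1, S=golden ratio

Ratios: P ≈ 1.502; Q ≈ 1.327; R ≈ 2.003; S ≈ 1.621.
Targets: golden ratio ≈ 1.618; 3:2 ≈ 1.500; 2:1 ≈ 2.000; 4:3 ≈ 1.333.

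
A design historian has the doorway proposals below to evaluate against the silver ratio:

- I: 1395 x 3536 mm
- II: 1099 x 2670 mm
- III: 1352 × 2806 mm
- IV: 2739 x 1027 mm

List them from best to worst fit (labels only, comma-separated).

II, I, IV, III

I: 3536/1395 ≈ 2.535 → |2.535 − 2.414| = 0.121
II: 2670/1099 ≈ 2.429 → |2.429 − 2.414| = 0.015
III: 2806/1352 ≈ 2.075 → |2.075 − 2.414| = 0.339
IV: 2739/1027 ≈ 2.667 → |2.667 − 2.414| = 0.253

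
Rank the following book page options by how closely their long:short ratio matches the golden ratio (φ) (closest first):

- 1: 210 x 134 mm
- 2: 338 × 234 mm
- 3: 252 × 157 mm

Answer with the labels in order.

3, 1, 2

1: 210/134 ≈ 1.567 → |1.567 − 1.618| = 0.051
2: 338/234 ≈ 1.444 → |1.444 − 1.618| = 0.174
3: 252/157 ≈ 1.605 → |1.605 − 1.618| = 0.013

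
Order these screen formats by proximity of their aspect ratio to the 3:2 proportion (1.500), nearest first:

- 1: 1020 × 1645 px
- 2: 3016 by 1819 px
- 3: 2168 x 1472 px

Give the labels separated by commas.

1: 1645/1020 ≈ 1.613 → |1.613 − 1.500| = 0.113
2: 3016/1819 ≈ 1.658 → |1.658 − 1.500| = 0.158
3: 2168/1472 ≈ 1.473 → |1.473 − 1.500| = 0.027

3, 1, 2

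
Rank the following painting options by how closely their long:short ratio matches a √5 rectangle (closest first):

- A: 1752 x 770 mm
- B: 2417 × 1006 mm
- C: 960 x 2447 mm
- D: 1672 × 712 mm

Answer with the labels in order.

Ratios: A = 1752 / 770 ≈ 2.275; B = 2417 / 1006 ≈ 2.403; C = 2447 / 960 ≈ 2.549; D = 1672 / 712 ≈ 2.348.
|Δ from 2.236|: A 0.039; B 0.167; C 0.313; D 0.112.

A, D, B, C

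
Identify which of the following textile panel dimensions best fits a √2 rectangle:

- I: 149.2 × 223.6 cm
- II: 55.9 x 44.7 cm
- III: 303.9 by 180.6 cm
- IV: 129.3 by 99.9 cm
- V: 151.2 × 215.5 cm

Ratios (long/short): I ≈ 1.499; II ≈ 1.251; III ≈ 1.683; IV ≈ 1.294; V ≈ 1.425.
root-2 ≈ 1.414; option V is nearest (Δ 0.011).

V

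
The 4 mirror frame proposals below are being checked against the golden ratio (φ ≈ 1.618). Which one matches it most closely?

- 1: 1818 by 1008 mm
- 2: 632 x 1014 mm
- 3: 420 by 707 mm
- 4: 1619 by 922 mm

Target golden ratio ≈ 1.618.
1: 1.804 (Δ0.186)  2: 1.604 (Δ0.014)  3: 1.683 (Δ0.065)  4: 1.756 (Δ0.138)

2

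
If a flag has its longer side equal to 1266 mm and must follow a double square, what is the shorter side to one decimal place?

2:1 = 2.00000.
Shorter side = 1266 ÷ 2.00000 ≈ 633.000 → 633.0 mm.

633.0 mm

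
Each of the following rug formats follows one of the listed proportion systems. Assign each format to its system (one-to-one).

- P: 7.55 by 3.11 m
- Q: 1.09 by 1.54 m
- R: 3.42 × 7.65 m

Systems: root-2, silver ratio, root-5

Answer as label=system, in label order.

P = 7.55/3.11 ≈ 2.428 → silver ratio (2.414)
Q = 1.54/1.09 ≈ 1.413 → root-2 (1.414)
R = 7.65/3.42 ≈ 2.237 → root-5 (2.236)

P=silver ratio, Q=root-2, R=root-5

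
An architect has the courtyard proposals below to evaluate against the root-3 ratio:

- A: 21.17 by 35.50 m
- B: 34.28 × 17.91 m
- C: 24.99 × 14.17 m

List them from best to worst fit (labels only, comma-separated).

Ratios: A = 35.50 / 21.17 ≈ 1.677; B = 34.28 / 17.91 ≈ 1.914; C = 24.99 / 14.17 ≈ 1.764.
|Δ from 1.732|: A 0.055; B 0.182; C 0.032.

C, A, B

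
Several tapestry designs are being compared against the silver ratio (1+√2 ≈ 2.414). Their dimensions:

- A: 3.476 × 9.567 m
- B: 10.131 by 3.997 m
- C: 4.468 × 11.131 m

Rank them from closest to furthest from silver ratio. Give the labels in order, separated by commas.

Ratios: A = 9.567 / 3.476 ≈ 2.752; B = 10.131 / 3.997 ≈ 2.535; C = 11.131 / 4.468 ≈ 2.491.
|Δ from 2.414|: A 0.338; B 0.121; C 0.077.

C, B, A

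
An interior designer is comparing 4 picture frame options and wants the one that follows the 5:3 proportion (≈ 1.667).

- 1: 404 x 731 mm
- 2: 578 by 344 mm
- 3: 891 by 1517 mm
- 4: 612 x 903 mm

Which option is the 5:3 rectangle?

Target 5:3 ≈ 1.667.
1: 1.809 (Δ0.142)  2: 1.680 (Δ0.013)  3: 1.703 (Δ0.036)  4: 1.475 (Δ0.192)

2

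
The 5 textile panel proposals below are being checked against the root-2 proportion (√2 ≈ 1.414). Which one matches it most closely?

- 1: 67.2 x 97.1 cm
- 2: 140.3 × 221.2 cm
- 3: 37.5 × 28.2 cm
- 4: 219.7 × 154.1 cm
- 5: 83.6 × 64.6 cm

Ratios (long/short): 1 ≈ 1.445; 2 ≈ 1.577; 3 ≈ 1.330; 4 ≈ 1.426; 5 ≈ 1.294.
root-2 ≈ 1.414; option 4 is nearest (Δ 0.012).

4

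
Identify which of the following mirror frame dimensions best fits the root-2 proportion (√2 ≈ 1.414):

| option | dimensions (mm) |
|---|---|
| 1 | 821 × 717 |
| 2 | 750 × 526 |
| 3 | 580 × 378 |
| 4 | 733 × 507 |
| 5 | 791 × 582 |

2

Target root-2 ≈ 1.414.
1: 1.145 (Δ0.269)  2: 1.426 (Δ0.012)  3: 1.534 (Δ0.120)  4: 1.446 (Δ0.032)  5: 1.359 (Δ0.055)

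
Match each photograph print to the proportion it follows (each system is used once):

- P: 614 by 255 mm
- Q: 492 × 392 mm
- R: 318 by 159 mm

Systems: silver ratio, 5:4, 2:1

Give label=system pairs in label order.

P=silver ratio, Q=5:4, R=2:1

P = 614/255 ≈ 2.408 → silver ratio (2.414)
Q = 492/392 ≈ 1.255 → 5:4 (1.250)
R = 318/159 ≈ 2.000 → 2:1 (2.000)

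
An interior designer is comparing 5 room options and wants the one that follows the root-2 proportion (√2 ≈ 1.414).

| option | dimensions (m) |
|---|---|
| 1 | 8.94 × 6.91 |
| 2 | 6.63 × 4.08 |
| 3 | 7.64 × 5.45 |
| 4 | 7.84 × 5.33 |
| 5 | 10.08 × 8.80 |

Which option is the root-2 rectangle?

3

Target root-2 ≈ 1.414.
1: 1.294 (Δ0.120)  2: 1.625 (Δ0.211)  3: 1.402 (Δ0.012)  4: 1.471 (Δ0.057)  5: 1.145 (Δ0.269)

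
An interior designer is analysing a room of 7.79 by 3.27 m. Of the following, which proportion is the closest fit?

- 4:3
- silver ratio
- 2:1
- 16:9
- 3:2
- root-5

silver ratio

7.79/3.27 ≈ 2.382. Nearest candidates are silver ratio (2.414, off by 0.032) and root-5 (2.236, off by 0.146).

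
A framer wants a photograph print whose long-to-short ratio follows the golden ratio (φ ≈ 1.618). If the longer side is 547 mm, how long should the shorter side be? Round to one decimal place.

338.1 mm

golden ratio ≈ 1.61803.
Shorter side = 547 ÷ 1.61803 ≈ 338.065 → 338.1 mm.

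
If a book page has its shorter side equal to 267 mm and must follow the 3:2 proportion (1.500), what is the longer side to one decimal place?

400.5 mm

3:2 = 1.50000.
Longer side = 267 × 1.50000 ≈ 400.500 → 400.5 mm.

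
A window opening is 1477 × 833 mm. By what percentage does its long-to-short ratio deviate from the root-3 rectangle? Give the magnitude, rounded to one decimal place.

Ratio = 1477 / 833 ≈ 1.7731.
Ideal root-3 ≈ 1.7321. |1.7731 − 1.7321| / 1.7321 ≈ 2.37% → 2.4%.

2.4%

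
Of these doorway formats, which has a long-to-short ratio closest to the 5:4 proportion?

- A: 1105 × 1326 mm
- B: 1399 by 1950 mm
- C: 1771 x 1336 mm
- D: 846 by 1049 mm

D

Target 5:4 ≈ 1.250.
A: 1.200 (Δ0.050)  B: 1.394 (Δ0.144)  C: 1.326 (Δ0.076)  D: 1.240 (Δ0.010)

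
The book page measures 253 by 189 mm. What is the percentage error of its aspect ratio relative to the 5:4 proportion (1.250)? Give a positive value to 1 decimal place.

Ratio = 253 / 189 ≈ 1.3386.
Ideal 5:4 = 1.2500. |1.3386 − 1.2500| / 1.2500 ≈ 7.09% → 7.1%.

7.1%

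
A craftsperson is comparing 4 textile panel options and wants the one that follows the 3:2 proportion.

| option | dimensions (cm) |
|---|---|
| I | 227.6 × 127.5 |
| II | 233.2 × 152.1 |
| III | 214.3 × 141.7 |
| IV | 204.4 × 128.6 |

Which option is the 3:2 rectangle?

III

Target 3:2 ≈ 1.500.
I: 1.785 (Δ0.285)  II: 1.533 (Δ0.033)  III: 1.512 (Δ0.012)  IV: 1.589 (Δ0.089)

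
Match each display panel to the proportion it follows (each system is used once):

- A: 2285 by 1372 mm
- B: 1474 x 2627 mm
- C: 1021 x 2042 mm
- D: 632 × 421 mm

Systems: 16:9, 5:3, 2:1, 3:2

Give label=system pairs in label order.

A = 2285/1372 ≈ 1.665 → 5:3 (1.667)
B = 2627/1474 ≈ 1.782 → 16:9 (1.778)
C = 2042/1021 ≈ 2.000 → 2:1 (2.000)
D = 632/421 ≈ 1.501 → 3:2 (1.500)

A=5:3, B=16:9, C=2:1, D=3:2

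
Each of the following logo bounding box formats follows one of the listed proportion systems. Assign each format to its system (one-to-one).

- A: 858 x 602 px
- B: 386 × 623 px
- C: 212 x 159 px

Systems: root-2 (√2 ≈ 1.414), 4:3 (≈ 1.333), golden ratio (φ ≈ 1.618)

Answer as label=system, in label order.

A=root-2, B=golden ratio, C=4:3

A = 858/602 ≈ 1.425 → root-2 (1.414)
B = 623/386 ≈ 1.614 → golden ratio (1.618)
C = 212/159 ≈ 1.333 → 4:3 (1.333)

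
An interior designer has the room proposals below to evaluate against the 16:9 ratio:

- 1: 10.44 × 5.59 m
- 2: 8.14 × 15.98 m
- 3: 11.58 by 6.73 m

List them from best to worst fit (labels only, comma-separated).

1: 10.44/5.59 ≈ 1.868 → |1.868 − 1.778| = 0.090
2: 15.98/8.14 ≈ 1.963 → |1.963 − 1.778| = 0.185
3: 11.58/6.73 ≈ 1.721 → |1.721 − 1.778| = 0.057

3, 1, 2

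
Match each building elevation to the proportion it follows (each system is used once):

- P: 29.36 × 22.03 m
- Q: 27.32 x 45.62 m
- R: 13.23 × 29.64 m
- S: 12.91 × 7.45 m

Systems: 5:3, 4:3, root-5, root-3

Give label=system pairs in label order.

Ratios: P ≈ 1.333; Q ≈ 1.670; R ≈ 2.240; S ≈ 1.733.
Targets: 5:3 ≈ 1.667; 4:3 ≈ 1.333; root-5 ≈ 2.236; root-3 ≈ 1.732.

P=4:3, Q=5:3, R=root-5, S=root-3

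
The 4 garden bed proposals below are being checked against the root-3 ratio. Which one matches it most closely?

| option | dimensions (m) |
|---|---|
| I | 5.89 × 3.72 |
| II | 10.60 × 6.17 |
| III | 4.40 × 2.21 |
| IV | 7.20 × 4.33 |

II

Ratios (long/short): I ≈ 1.583; II ≈ 1.718; III ≈ 1.991; IV ≈ 1.663.
root-3 ≈ 1.732; option II is nearest (Δ 0.014).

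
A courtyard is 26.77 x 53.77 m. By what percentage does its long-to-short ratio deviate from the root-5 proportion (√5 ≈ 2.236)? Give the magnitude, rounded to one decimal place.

Ratio = 53.77 / 26.77 ≈ 2.0086.
Ideal root-5 ≈ 2.2361. |2.0086 − 2.2361| / 2.2361 ≈ 10.17% → 10.2%.

10.2%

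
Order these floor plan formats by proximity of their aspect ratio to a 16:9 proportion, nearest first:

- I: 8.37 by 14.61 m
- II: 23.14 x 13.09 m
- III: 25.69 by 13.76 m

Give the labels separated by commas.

I: 14.61/8.37 ≈ 1.746 → |1.746 − 1.778| = 0.032
II: 23.14/13.09 ≈ 1.768 → |1.768 − 1.778| = 0.010
III: 25.69/13.76 ≈ 1.867 → |1.867 − 1.778| = 0.089

II, I, III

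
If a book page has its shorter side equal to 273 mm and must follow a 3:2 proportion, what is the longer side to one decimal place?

3:2 = 1.50000.
Longer side = 273 × 1.50000 ≈ 409.500 → 409.5 mm.

409.5 mm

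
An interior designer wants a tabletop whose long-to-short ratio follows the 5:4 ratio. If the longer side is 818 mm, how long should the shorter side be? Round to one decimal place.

5:4 = 1.25000.
Shorter side = 818 ÷ 1.25000 ≈ 654.400 → 654.4 mm.

654.4 mm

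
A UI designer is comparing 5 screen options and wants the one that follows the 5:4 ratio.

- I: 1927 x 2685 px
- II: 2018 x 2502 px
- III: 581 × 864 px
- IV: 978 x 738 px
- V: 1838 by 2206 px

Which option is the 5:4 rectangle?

II

Target 5:4 ≈ 1.250.
I: 1.393 (Δ0.143)  II: 1.240 (Δ0.010)  III: 1.487 (Δ0.237)  IV: 1.325 (Δ0.075)  V: 1.200 (Δ0.050)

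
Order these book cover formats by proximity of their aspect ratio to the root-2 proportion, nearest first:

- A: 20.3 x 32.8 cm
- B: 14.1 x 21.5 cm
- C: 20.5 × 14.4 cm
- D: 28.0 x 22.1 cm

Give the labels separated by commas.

C, B, D, A

A: 32.8/20.3 ≈ 1.616 → |1.616 − 1.414| = 0.202
B: 21.5/14.1 ≈ 1.525 → |1.525 − 1.414| = 0.111
C: 20.5/14.4 ≈ 1.424 → |1.424 − 1.414| = 0.010
D: 28.0/22.1 ≈ 1.267 → |1.267 − 1.414| = 0.147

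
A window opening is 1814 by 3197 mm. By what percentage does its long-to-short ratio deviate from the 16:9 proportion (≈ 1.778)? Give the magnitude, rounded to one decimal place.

Ratio = 3197 / 1814 ≈ 1.7624.
Ideal 16:9 ≈ 1.7778. |1.7624 − 1.7778| / 1.7778 ≈ 0.87% → 0.9%.

0.9%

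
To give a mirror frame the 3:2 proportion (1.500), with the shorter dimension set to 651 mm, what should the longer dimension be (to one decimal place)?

976.5 mm

3:2 = 1.50000.
Longer side = 651 × 1.50000 ≈ 976.500 → 976.5 mm.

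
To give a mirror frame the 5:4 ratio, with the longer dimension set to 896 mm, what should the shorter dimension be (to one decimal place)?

716.8 mm

5:4 = 1.25000.
Shorter side = 896 ÷ 1.25000 ≈ 716.800 → 716.8 mm.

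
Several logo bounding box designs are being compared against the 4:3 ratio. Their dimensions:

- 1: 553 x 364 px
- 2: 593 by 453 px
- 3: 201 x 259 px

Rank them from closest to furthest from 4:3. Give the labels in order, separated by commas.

2, 3, 1

Ratios: 1 = 553 / 364 ≈ 1.519; 2 = 593 / 453 ≈ 1.309; 3 = 259 / 201 ≈ 1.289.
|Δ from 1.333|: 1 0.186; 2 0.024; 3 0.044.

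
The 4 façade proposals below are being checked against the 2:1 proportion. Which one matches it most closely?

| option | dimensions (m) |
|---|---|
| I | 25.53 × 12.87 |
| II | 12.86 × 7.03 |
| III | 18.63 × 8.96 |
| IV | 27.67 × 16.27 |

Ratios (long/short): I ≈ 1.984; II ≈ 1.829; III ≈ 2.079; IV ≈ 1.701.
2:1 ≈ 2.000; option I is nearest (Δ 0.016).

I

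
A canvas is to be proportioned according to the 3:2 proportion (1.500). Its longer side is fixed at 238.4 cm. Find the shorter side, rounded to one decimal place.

3:2 = 1.50000.
Shorter side = 238.4 ÷ 1.50000 ≈ 158.933 → 158.9 cm.

158.9 cm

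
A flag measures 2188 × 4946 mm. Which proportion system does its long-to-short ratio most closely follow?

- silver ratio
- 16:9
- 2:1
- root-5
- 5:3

root-5

4946/2188 ≈ 2.261. Nearest candidates are root-5 (2.236, off by 0.025) and silver ratio (2.414, off by 0.153).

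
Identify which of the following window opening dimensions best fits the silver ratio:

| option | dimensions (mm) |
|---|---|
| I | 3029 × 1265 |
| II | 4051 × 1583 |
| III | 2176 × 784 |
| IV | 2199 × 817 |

Target silver ratio ≈ 2.414.
I: 2.394 (Δ0.020)  II: 2.559 (Δ0.145)  III: 2.776 (Δ0.362)  IV: 2.692 (Δ0.278)

I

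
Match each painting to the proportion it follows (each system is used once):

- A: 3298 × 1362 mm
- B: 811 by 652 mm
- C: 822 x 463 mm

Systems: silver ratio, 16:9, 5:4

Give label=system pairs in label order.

Ratios: A ≈ 2.421; B ≈ 1.244; C ≈ 1.775.
Targets: silver ratio ≈ 2.414; 16:9 ≈ 1.778; 5:4 ≈ 1.250.

A=silver ratio, B=5:4, C=16:9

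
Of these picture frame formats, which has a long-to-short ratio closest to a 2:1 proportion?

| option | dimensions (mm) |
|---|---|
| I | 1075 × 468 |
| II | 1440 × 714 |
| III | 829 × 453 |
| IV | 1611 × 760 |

II

Ratios (long/short): I ≈ 2.297; II ≈ 2.017; III ≈ 1.830; IV ≈ 2.120.
2:1 ≈ 2.000; option II is nearest (Δ 0.017).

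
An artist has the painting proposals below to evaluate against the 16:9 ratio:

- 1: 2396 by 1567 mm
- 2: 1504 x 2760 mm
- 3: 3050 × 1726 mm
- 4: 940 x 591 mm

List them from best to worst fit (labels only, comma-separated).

3, 2, 4, 1

1: 2396/1567 ≈ 1.529 → |1.529 − 1.778| = 0.249
2: 2760/1504 ≈ 1.835 → |1.835 − 1.778| = 0.057
3: 3050/1726 ≈ 1.767 → |1.767 − 1.778| = 0.011
4: 940/591 ≈ 1.591 → |1.591 − 1.778| = 0.187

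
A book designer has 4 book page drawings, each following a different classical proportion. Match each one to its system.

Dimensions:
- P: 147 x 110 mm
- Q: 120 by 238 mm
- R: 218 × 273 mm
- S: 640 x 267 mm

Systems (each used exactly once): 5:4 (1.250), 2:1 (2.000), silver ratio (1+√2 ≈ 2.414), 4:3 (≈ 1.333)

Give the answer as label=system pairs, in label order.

Ratios: P ≈ 1.336; Q ≈ 1.983; R ≈ 1.252; S ≈ 2.397.
Targets: 5:4 ≈ 1.250; 2:1 ≈ 2.000; silver ratio ≈ 2.414; 4:3 ≈ 1.333.

P=4:3, Q=2:1, R=5:4, S=silver ratio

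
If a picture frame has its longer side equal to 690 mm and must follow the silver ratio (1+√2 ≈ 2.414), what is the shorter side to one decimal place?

silver ratio ≈ 2.41421.
Shorter side = 690 ÷ 2.41421 ≈ 285.808 → 285.8 mm.

285.8 mm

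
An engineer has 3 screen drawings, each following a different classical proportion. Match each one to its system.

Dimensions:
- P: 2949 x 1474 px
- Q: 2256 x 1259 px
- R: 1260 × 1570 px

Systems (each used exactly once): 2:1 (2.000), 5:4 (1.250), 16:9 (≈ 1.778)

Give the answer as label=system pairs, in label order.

P=2:1, Q=16:9, R=5:4

Ratios: P ≈ 2.001; Q ≈ 1.792; R ≈ 1.246.
Targets: 2:1 ≈ 2.000; 5:4 ≈ 1.250; 16:9 ≈ 1.778.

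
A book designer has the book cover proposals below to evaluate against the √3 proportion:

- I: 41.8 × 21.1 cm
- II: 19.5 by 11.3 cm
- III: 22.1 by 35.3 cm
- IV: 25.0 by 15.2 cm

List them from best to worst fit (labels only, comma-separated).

I: 41.8/21.1 ≈ 1.981 → |1.981 − 1.732| = 0.249
II: 19.5/11.3 ≈ 1.726 → |1.726 − 1.732| = 0.006
III: 35.3/22.1 ≈ 1.597 → |1.597 − 1.732| = 0.135
IV: 25.0/15.2 ≈ 1.645 → |1.645 − 1.732| = 0.087

II, IV, III, I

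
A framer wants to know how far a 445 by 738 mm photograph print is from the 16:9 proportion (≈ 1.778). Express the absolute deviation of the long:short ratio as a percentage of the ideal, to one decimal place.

6.7%

Ratio = 738 / 445 ≈ 1.6584.
Ideal 16:9 ≈ 1.7778. |1.6584 − 1.7778| / 1.7778 ≈ 6.72% → 6.7%.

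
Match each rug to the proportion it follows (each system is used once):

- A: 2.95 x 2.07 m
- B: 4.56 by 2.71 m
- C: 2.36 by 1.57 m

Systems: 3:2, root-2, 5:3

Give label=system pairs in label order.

A=root-2, B=5:3, C=3:2

Ratios: A ≈ 1.425; B ≈ 1.683; C ≈ 1.503.
Targets: 3:2 ≈ 1.500; root-2 ≈ 1.414; 5:3 ≈ 1.667.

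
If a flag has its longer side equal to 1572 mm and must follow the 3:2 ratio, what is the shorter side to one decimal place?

1048.0 mm

3:2 = 1.50000.
Shorter side = 1572 ÷ 1.50000 ≈ 1048.000 → 1048.0 mm.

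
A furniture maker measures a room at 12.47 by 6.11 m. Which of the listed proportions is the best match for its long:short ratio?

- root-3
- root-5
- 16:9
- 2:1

2:1

Ratio = 12.47 / 6.11 ≈ 2.041.
Distances: root-3 1.732 (Δ 0.309); root-5 2.236 (Δ 0.195); 16:9 1.778 (Δ 0.263); 2:1 2.000 (Δ 0.041).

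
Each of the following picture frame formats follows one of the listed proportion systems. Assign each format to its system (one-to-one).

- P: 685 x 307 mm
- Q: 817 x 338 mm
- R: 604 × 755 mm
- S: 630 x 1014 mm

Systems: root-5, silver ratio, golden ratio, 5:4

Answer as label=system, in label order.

P=root-5, Q=silver ratio, R=5:4, S=golden ratio

Ratios: P ≈ 2.231; Q ≈ 2.417; R ≈ 1.250; S ≈ 1.610.
Targets: root-5 ≈ 2.236; silver ratio ≈ 2.414; golden ratio ≈ 1.618; 5:4 ≈ 1.250.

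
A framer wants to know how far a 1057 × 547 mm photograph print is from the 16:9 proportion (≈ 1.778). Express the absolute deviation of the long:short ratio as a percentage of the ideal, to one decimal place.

Ratio = 1057 / 547 ≈ 1.9324.
Ideal 16:9 ≈ 1.7778. |1.9324 − 1.7778| / 1.7778 ≈ 8.70% → 8.7%.

8.7%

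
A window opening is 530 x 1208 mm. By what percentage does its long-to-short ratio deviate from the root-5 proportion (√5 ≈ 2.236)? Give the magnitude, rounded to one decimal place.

1.9%

Ratio = 1208 / 530 ≈ 2.2792.
Ideal root-5 ≈ 2.2361. |2.2792 − 2.2361| / 2.2361 ≈ 1.93% → 1.9%.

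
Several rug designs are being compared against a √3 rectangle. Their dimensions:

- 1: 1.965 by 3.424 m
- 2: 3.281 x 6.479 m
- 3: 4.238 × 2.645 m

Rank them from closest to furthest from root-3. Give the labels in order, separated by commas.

1: 3.424/1.965 ≈ 1.742 → |1.742 − 1.732| = 0.010
2: 6.479/3.281 ≈ 1.975 → |1.975 − 1.732| = 0.243
3: 4.238/2.645 ≈ 1.602 → |1.602 − 1.732| = 0.130

1, 3, 2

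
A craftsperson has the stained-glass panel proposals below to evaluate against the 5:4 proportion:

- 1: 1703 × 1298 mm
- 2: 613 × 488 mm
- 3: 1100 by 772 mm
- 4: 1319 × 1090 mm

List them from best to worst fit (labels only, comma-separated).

2, 4, 1, 3

Ratios: 1 = 1703 / 1298 ≈ 1.312; 2 = 613 / 488 ≈ 1.256; 3 = 1100 / 772 ≈ 1.425; 4 = 1319 / 1090 ≈ 1.210.
|Δ from 1.250|: 1 0.062; 2 0.006; 3 0.175; 4 0.040.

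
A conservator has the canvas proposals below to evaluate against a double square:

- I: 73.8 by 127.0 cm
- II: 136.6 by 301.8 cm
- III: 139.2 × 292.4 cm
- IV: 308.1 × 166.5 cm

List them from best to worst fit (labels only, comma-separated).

III, IV, II, I

Ratios: I = 127.0 / 73.8 ≈ 1.721; II = 301.8 / 136.6 ≈ 2.209; III = 292.4 / 139.2 ≈ 2.101; IV = 308.1 / 166.5 ≈ 1.850.
|Δ from 2.000|: I 0.279; II 0.209; III 0.101; IV 0.150.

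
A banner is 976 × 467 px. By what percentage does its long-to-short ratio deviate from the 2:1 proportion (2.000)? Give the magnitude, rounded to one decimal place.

4.5%

Ratio = 976 / 467 ≈ 2.0899.
Ideal 2:1 = 2.0000. |2.0899 − 2.0000| / 2.0000 ≈ 4.50% → 4.5%.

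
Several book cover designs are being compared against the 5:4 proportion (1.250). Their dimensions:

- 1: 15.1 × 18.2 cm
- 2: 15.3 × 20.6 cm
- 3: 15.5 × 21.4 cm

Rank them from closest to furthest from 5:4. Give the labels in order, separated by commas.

1, 2, 3

Ratios: 1 = 18.2 / 15.1 ≈ 1.205; 2 = 20.6 / 15.3 ≈ 1.346; 3 = 21.4 / 15.5 ≈ 1.381.
|Δ from 1.250|: 1 0.045; 2 0.096; 3 0.131.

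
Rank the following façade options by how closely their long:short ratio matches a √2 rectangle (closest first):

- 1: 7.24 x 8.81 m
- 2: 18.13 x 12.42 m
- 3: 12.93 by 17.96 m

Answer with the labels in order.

3, 2, 1

Ratios: 1 = 8.81 / 7.24 ≈ 1.217; 2 = 18.13 / 12.42 ≈ 1.460; 3 = 17.96 / 12.93 ≈ 1.389.
|Δ from 1.414|: 1 0.197; 2 0.046; 3 0.025.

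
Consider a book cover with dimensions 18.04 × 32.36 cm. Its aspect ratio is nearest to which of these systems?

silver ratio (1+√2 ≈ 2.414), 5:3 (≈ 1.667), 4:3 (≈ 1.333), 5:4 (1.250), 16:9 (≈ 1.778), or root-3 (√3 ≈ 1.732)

32.36/18.04 ≈ 1.794. Nearest candidates are 16:9 (1.778, off by 0.016) and root-3 (1.732, off by 0.062).

16:9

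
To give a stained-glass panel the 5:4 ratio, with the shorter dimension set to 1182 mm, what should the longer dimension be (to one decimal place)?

1477.5 mm

5:4 = 1.25000.
Longer side = 1182 × 1.25000 ≈ 1477.500 → 1477.5 mm.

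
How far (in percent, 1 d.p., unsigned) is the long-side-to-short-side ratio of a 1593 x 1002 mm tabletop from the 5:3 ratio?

4.6%

Ratio = 1593 / 1002 ≈ 1.5898.
Ideal 5:3 ≈ 1.6667. |1.5898 − 1.6667| / 1.6667 ≈ 4.61% → 4.6%.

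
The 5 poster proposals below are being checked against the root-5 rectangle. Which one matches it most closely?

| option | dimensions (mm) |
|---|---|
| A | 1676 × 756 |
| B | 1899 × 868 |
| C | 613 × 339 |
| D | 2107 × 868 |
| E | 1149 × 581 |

Ratios (long/short): A ≈ 2.217; B ≈ 2.188; C ≈ 1.808; D ≈ 2.427; E ≈ 1.978.
root-5 ≈ 2.236; option A is nearest (Δ 0.019).

A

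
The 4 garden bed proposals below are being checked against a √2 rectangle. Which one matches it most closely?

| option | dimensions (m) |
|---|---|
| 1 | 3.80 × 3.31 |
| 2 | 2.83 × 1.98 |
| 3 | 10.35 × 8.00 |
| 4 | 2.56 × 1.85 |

2

Target root-2 ≈ 1.414.
1: 1.148 (Δ0.266)  2: 1.429 (Δ0.015)  3: 1.294 (Δ0.120)  4: 1.384 (Δ0.030)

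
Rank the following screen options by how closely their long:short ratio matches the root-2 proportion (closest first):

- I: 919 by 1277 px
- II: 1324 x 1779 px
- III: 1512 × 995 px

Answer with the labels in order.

I, II, III

Ratios: I = 1277 / 919 ≈ 1.390; II = 1779 / 1324 ≈ 1.344; III = 1512 / 995 ≈ 1.520.
|Δ from 1.414|: I 0.024; II 0.070; III 0.106.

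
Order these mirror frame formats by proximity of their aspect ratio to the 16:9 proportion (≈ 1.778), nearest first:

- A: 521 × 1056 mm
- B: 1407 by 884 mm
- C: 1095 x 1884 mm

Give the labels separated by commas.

Ratios: A = 1056 / 521 ≈ 2.027; B = 1407 / 884 ≈ 1.592; C = 1884 / 1095 ≈ 1.721.
|Δ from 1.778|: A 0.249; B 0.186; C 0.057.

C, B, A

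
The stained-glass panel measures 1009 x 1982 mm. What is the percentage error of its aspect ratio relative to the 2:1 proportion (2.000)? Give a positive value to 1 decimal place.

Ratio = 1982 / 1009 ≈ 1.9643.
Ideal 2:1 = 2.0000. |1.9643 − 2.0000| / 2.0000 ≈ 1.79% → 1.8%.

1.8%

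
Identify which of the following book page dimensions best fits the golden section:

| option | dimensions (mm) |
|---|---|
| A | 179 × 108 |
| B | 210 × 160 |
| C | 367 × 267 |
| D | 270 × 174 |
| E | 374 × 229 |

E

Ratios (long/short): A ≈ 1.657; B ≈ 1.312; C ≈ 1.375; D ≈ 1.552; E ≈ 1.633.
golden ratio ≈ 1.618; option E is nearest (Δ 0.015).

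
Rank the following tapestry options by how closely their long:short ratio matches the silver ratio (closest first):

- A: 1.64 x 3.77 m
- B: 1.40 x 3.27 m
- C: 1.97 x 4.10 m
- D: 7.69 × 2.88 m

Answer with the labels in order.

B, A, D, C

Ratios: A = 3.77 / 1.64 ≈ 2.299; B = 3.27 / 1.40 ≈ 2.336; C = 4.10 / 1.97 ≈ 2.081; D = 7.69 / 2.88 ≈ 2.670.
|Δ from 2.414|: A 0.115; B 0.078; C 0.333; D 0.256.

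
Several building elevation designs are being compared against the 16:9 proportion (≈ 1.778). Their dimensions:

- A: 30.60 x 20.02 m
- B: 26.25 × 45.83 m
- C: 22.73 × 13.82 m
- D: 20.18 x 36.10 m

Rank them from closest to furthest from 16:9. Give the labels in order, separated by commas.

D, B, C, A

Ratios: A = 30.60 / 20.02 ≈ 1.528; B = 45.83 / 26.25 ≈ 1.746; C = 22.73 / 13.82 ≈ 1.645; D = 36.10 / 20.18 ≈ 1.789.
|Δ from 1.778|: A 0.250; B 0.032; C 0.133; D 0.011.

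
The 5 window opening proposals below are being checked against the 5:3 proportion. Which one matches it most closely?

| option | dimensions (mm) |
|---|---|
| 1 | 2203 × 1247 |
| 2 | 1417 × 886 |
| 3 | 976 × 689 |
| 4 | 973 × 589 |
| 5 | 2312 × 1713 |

Target 5:3 ≈ 1.667.
1: 1.767 (Δ0.100)  2: 1.599 (Δ0.068)  3: 1.417 (Δ0.250)  4: 1.652 (Δ0.015)  5: 1.350 (Δ0.317)

4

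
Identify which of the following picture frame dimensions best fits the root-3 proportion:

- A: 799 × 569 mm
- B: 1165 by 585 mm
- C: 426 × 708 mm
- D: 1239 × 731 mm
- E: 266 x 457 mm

Ratios (long/short): A ≈ 1.404; B ≈ 1.991; C ≈ 1.662; D ≈ 1.695; E ≈ 1.718.
root-3 ≈ 1.732; option E is nearest (Δ 0.014).

E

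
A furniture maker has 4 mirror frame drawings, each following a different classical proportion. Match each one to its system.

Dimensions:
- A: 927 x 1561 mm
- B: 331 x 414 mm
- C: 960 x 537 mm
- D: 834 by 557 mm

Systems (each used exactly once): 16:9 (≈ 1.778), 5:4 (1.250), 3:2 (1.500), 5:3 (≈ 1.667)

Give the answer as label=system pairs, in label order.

A = 1561/927 ≈ 1.684 → 5:3 (1.667)
B = 414/331 ≈ 1.251 → 5:4 (1.250)
C = 960/537 ≈ 1.788 → 16:9 (1.778)
D = 834/557 ≈ 1.497 → 3:2 (1.500)

A=5:3, B=5:4, C=16:9, D=3:2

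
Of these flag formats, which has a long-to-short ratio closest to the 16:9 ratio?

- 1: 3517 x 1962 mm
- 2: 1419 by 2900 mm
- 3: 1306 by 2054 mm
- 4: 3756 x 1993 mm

Target 16:9 ≈ 1.778.
1: 1.793 (Δ0.015)  2: 2.044 (Δ0.266)  3: 1.573 (Δ0.205)  4: 1.885 (Δ0.107)

1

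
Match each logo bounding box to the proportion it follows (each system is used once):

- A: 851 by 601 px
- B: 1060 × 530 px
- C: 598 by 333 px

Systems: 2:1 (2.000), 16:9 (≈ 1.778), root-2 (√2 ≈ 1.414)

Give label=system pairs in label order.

Ratios: A ≈ 1.416; B ≈ 2.000; C ≈ 1.796.
Targets: 2:1 ≈ 2.000; 16:9 ≈ 1.778; root-2 ≈ 1.414.

A=root-2, B=2:1, C=16:9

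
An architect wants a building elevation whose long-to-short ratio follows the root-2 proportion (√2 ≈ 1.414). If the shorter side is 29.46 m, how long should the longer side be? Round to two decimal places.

41.66 m

root-2 ≈ 1.41421.
Longer side = 29.46 × 1.41421 ≈ 41.6626 → 41.66 m.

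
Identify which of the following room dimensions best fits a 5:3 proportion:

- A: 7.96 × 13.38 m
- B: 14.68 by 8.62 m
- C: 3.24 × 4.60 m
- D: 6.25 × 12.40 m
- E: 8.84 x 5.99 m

A

Ratios (long/short): A ≈ 1.681; B ≈ 1.703; C ≈ 1.420; D ≈ 1.984; E ≈ 1.476.
5:3 ≈ 1.667; option A is nearest (Δ 0.014).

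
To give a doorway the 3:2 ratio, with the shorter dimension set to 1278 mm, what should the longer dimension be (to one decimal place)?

3:2 = 1.50000.
Longer side = 1278 × 1.50000 ≈ 1917.000 → 1917.0 mm.

1917.0 mm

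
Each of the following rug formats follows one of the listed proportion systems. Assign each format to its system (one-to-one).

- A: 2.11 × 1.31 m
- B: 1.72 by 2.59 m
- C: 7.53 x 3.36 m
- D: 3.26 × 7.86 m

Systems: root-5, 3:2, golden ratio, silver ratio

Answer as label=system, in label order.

A=golden ratio, B=3:2, C=root-5, D=silver ratio

Ratios: A ≈ 1.611; B ≈ 1.506; C ≈ 2.241; D ≈ 2.411.
Targets: root-5 ≈ 2.236; 3:2 ≈ 1.500; golden ratio ≈ 1.618; silver ratio ≈ 2.414.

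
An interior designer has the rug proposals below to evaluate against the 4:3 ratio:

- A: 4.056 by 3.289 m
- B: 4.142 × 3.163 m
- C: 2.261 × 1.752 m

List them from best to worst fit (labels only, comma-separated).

B, C, A

Ratios: A = 4.056 / 3.289 ≈ 1.233; B = 4.142 / 3.163 ≈ 1.310; C = 2.261 / 1.752 ≈ 1.291.
|Δ from 1.333|: A 0.100; B 0.023; C 0.042.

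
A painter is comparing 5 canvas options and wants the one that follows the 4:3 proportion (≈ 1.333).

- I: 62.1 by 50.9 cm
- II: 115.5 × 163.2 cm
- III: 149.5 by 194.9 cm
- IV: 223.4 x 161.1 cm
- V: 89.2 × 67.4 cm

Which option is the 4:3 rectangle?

V

Target 4:3 ≈ 1.333.
I: 1.220 (Δ0.113)  II: 1.413 (Δ0.080)  III: 1.304 (Δ0.029)  IV: 1.387 (Δ0.054)  V: 1.323 (Δ0.010)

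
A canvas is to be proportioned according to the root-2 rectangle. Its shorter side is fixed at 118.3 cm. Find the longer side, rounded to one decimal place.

167.3 cm

root-2 ≈ 1.41421.
Longer side = 118.3 × 1.41421 ≈ 167.301 → 167.3 cm.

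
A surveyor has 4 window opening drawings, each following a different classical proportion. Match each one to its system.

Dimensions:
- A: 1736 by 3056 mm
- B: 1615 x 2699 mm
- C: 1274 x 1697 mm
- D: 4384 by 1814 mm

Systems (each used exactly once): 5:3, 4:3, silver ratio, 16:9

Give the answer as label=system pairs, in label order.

A=16:9, B=5:3, C=4:3, D=silver ratio

Ratios: A ≈ 1.760; B ≈ 1.671; C ≈ 1.332; D ≈ 2.417.
Targets: 5:3 ≈ 1.667; 4:3 ≈ 1.333; silver ratio ≈ 2.414; 16:9 ≈ 1.778.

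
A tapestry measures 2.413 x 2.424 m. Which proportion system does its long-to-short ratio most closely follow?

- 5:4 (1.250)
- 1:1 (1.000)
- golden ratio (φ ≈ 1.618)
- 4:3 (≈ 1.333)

1:1

Ratio = 2.424 / 2.413 ≈ 1.005.
Distances: 5:4 1.250 (Δ 0.245); 1:1 1.000 (Δ 0.005); golden ratio 1.618 (Δ 0.613); 4:3 1.333 (Δ 0.328).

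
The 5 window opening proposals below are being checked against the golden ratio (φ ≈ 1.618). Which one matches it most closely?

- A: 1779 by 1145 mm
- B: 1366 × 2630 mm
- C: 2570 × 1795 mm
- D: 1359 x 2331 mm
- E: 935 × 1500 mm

Ratios (long/short): A ≈ 1.554; B ≈ 1.925; C ≈ 1.432; D ≈ 1.715; E ≈ 1.604.
golden ratio ≈ 1.618; option E is nearest (Δ 0.014).

E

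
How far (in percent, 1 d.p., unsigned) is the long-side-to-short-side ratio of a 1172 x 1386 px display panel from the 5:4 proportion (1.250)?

Ratio = 1386 / 1172 ≈ 1.1826.
Ideal 5:4 = 1.2500. |1.1826 − 1.2500| / 1.2500 ≈ 5.39% → 5.4%.

5.4%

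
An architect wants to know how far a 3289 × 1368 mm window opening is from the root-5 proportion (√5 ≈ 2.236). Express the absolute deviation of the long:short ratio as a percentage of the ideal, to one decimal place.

7.5%

Ratio = 3289 / 1368 ≈ 2.4042.
Ideal root-5 ≈ 2.2361. |2.4042 − 2.2361| / 2.2361 ≈ 7.52% → 7.5%.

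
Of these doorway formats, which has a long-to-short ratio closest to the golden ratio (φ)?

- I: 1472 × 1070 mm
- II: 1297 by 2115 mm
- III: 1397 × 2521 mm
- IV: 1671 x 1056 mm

Ratios (long/short): I ≈ 1.376; II ≈ 1.631; III ≈ 1.805; IV ≈ 1.582.
golden ratio ≈ 1.618; option II is nearest (Δ 0.013).

II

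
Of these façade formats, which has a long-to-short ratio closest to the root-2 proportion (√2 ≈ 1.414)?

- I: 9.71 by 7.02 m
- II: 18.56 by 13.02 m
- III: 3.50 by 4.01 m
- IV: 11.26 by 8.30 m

Ratios (long/short): I ≈ 1.383; II ≈ 1.425; III ≈ 1.146; IV ≈ 1.357.
root-2 ≈ 1.414; option II is nearest (Δ 0.011).

II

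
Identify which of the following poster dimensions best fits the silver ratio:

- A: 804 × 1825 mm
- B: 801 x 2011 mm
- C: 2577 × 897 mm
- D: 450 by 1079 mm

Target silver ratio ≈ 2.414.
A: 2.270 (Δ0.144)  B: 2.511 (Δ0.097)  C: 2.873 (Δ0.459)  D: 2.398 (Δ0.016)

D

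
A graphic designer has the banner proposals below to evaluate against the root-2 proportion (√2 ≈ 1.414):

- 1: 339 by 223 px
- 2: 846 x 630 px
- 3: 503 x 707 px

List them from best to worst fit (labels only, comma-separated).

3, 2, 1

1: 339/223 ≈ 1.520 → |1.520 − 1.414| = 0.106
2: 846/630 ≈ 1.343 → |1.343 − 1.414| = 0.071
3: 707/503 ≈ 1.406 → |1.406 − 1.414| = 0.008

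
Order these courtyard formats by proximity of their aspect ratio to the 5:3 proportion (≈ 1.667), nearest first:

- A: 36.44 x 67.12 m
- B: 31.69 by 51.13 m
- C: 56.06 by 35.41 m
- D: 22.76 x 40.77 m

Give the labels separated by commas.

B, C, D, A

Ratios: A = 67.12 / 36.44 ≈ 1.842; B = 51.13 / 31.69 ≈ 1.613; C = 56.06 / 35.41 ≈ 1.583; D = 40.77 / 22.76 ≈ 1.791.
|Δ from 1.667|: A 0.175; B 0.054; C 0.084; D 0.124.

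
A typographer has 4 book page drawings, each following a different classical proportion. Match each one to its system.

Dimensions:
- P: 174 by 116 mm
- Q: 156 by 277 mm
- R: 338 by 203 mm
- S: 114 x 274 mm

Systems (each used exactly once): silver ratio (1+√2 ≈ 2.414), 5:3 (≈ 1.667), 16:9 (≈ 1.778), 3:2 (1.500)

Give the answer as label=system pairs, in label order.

P=3:2, Q=16:9, R=5:3, S=silver ratio

Ratios: P ≈ 1.500; Q ≈ 1.776; R ≈ 1.665; S ≈ 2.404.
Targets: silver ratio ≈ 2.414; 5:3 ≈ 1.667; 16:9 ≈ 1.778; 3:2 ≈ 1.500.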